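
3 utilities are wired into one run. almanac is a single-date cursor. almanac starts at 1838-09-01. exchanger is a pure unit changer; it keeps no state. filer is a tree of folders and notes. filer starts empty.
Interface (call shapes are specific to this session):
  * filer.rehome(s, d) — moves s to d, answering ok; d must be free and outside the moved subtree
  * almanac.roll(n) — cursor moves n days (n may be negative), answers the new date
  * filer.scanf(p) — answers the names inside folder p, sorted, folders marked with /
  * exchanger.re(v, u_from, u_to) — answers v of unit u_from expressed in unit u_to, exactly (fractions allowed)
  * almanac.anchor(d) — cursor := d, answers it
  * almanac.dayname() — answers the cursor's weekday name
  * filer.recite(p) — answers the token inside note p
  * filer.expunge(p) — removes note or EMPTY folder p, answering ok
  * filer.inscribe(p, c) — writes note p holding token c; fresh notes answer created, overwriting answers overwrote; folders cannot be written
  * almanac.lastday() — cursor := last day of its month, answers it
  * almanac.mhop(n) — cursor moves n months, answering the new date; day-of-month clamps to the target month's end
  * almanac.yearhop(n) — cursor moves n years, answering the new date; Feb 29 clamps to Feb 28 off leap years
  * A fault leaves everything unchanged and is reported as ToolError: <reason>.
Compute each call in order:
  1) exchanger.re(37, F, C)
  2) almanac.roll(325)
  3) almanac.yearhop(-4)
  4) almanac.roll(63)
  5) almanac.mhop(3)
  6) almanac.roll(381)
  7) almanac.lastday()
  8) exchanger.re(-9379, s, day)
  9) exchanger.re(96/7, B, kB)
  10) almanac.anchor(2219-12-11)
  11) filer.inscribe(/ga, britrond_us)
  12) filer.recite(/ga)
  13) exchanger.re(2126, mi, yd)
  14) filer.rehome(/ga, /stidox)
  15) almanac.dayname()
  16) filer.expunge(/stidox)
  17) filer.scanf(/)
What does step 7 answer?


I invoke exchanger.re passing v→37, u_from→F, u_to→C, and see 25/9.
Now I run almanac.roll passing n→325, and see 1839-07-23.
Invoking almanac.yearhop passing n→-4, yielding 1835-07-23.
Next I call almanac.roll passing n→63: 1835-09-24.
I try almanac.mhop passing n→3: 1835-12-24.
Calling almanac.roll passing n→381, and see 1837-01-08.
I run almanac.lastday(), giving 1837-01-31.
Calling exchanger.re passing v→-9379, u_from→s, u_to→day, → -9379/86400.
I call exchanger.re passing v→96/7, u_from→B, u_to→kB, and see 12/875.
Using almanac.anchor passing d→2219-12-11, — result: 2219-12-11.
I invoke filer.inscribe passing p→/ga, c→britrond_us: created.
Invoking filer.recite passing p→/ga: britrond_us.
I try exchanger.re passing v→2126, u_from→mi, u_to→yd: 3741760.
Now I run filer.rehome passing s→/ga, d→/stidox, — result: ok.
Next I call almanac.dayname(), — result: Saturday.
I call filer.expunge passing p→/stidox, → ok.
Invoking filer.scanf passing p→/, which returns [].

Answer: 1837-01-31


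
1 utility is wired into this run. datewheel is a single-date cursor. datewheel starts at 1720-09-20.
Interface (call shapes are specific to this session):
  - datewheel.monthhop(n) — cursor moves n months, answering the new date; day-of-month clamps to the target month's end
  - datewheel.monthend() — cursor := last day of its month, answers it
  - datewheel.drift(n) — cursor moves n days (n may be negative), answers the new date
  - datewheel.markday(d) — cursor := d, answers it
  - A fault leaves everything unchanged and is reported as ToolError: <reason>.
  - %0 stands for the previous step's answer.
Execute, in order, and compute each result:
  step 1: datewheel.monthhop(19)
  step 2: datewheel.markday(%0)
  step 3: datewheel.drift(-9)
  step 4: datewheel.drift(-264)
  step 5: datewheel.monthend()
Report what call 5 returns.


CALL datewheel.monthhop[n: 19]
RET  1722-04-20
CALL datewheel.markday[d: %0]
RET  1722-04-20
CALL datewheel.drift[n: -9]
RET  1722-04-11
CALL datewheel.drift[n: -264]
RET  1721-07-21
CALL datewheel.monthend[]
RET  1721-07-31

Answer: 1721-07-31


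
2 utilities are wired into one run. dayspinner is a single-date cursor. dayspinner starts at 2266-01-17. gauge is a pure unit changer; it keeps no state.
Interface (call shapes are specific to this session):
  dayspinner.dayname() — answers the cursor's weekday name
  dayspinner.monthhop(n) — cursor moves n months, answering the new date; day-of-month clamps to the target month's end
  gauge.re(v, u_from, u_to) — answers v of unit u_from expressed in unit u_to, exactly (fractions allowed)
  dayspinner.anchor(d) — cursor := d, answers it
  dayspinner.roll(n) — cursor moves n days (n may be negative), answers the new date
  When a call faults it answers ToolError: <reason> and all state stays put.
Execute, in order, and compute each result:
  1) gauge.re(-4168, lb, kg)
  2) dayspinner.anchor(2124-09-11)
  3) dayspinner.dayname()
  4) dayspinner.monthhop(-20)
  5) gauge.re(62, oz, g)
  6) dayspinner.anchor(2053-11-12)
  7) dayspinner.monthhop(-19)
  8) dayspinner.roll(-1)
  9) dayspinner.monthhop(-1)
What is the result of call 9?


-- gauge.re(v→-4168, u_from→lb, u_to→kg) ~> -23632162477/12500000
-- dayspinner.anchor(d→2124-09-11) ~> 2124-09-11
-- dayspinner.dayname() ~> Monday
-- dayspinner.monthhop(n→-20) ~> 2123-01-11
-- gauge.re(v→62, u_from→oz, u_to→g) ~> 1406136347/800000
-- dayspinner.anchor(d→2053-11-12) ~> 2053-11-12
-- dayspinner.monthhop(n→-19) ~> 2052-04-12
-- dayspinner.roll(n→-1) ~> 2052-04-11
-- dayspinner.monthhop(n→-1) ~> 2052-03-11

Answer: 2052-03-11


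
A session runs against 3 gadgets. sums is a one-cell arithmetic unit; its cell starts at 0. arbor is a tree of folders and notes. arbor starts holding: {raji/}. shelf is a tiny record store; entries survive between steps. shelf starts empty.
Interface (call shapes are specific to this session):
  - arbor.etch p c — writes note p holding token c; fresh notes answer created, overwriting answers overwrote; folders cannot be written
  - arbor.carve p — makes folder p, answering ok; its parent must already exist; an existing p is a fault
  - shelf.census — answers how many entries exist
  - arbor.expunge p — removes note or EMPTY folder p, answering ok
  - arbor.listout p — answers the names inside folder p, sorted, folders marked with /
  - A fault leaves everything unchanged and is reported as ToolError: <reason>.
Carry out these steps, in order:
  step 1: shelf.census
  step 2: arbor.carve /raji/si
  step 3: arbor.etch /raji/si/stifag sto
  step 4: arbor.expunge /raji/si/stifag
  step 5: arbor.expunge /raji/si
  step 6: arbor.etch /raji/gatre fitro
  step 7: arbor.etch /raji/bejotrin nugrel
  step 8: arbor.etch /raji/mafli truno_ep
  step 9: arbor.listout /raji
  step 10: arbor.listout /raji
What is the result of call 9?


-> shelf.census()
<- 0
-> arbor.carve(p=/raji/si)
<- ok
-> arbor.etch(p=/raji/si/stifag, c=sto)
<- created
-> arbor.expunge(p=/raji/si/stifag)
<- ok
-> arbor.expunge(p=/raji/si)
<- ok
-> arbor.etch(p=/raji/gatre, c=fitro)
<- created
-> arbor.etch(p=/raji/bejotrin, c=nugrel)
<- created
-> arbor.etch(p=/raji/mafli, c=truno_ep)
<- created
-> arbor.listout(p=/raji)
<- [bejotrin, gatre, mafli]
-> arbor.listout(p=/raji)
<- [bejotrin, gatre, mafli]

Answer: [bejotrin, gatre, mafli]


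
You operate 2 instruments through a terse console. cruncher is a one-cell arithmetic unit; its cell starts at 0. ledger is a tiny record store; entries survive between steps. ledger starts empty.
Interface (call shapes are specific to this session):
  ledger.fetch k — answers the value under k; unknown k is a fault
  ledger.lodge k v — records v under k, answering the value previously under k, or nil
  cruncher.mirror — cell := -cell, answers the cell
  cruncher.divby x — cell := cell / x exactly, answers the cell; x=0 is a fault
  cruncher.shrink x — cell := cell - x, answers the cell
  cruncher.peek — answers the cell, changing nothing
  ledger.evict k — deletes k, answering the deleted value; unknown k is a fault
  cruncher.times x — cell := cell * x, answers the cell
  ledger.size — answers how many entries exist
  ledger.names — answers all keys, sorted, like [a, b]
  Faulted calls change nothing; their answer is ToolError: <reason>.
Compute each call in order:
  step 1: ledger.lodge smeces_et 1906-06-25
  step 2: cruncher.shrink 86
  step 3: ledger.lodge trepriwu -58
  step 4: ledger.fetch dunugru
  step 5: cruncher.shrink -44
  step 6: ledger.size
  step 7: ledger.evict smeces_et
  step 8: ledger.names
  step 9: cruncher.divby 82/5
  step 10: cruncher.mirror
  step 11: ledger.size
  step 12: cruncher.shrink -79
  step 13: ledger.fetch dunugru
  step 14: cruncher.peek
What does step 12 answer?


I try lodge(k='smeces_et', v='1906-06-25'): nil.
Then shrink(x='86'), yielding -86.
Invoking lodge(k='trepriwu', v='-58'), and see nil.
I run fetch(k='dunugru'), and see ToolError: no such key dunugru.
I try shrink(x='-44'), and see -42.
I use size, and see 2.
Next I call evict(k='smeces_et'), and get 1906-06-25.
I invoke names, and see [trepriwu].
Then divby(x='82/5'), and observe -105/41.
Next I call mirror(), which returns 105/41.
Then size, — result: 1.
I run shrink(x='-79'), yielding 3344/41.
Then fetch(k='dunugru'), → ToolError: no such key dunugru.
Using peek, which returns 3344/41.

Answer: 3344/41


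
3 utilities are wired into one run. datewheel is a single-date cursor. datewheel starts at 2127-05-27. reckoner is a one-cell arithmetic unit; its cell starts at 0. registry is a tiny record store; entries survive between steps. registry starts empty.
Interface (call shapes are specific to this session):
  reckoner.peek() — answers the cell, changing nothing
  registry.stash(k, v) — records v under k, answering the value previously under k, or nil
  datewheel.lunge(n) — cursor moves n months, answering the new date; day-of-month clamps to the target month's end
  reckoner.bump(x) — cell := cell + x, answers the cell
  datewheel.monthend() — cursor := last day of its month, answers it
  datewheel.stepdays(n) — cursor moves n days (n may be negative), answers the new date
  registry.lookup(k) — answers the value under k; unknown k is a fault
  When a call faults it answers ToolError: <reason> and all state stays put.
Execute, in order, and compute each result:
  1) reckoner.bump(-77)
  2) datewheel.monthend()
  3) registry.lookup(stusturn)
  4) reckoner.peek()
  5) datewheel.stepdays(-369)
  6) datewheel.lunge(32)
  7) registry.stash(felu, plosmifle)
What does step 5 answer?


-- 1. reckoner.bump(x='-77') : -77
-- 2. datewheel.monthend() : 2127-05-31
-- 3. registry.lookup(k='stusturn') : ToolError: no such key stusturn
-- 4. reckoner.peek() : -77
-- 5. datewheel.stepdays(n='-369') : 2126-05-27
-- 6. datewheel.lunge(n='32') : 2129-01-27
-- 7. registry.stash(k='felu', v='plosmifle') : nil

Answer: 2126-05-27


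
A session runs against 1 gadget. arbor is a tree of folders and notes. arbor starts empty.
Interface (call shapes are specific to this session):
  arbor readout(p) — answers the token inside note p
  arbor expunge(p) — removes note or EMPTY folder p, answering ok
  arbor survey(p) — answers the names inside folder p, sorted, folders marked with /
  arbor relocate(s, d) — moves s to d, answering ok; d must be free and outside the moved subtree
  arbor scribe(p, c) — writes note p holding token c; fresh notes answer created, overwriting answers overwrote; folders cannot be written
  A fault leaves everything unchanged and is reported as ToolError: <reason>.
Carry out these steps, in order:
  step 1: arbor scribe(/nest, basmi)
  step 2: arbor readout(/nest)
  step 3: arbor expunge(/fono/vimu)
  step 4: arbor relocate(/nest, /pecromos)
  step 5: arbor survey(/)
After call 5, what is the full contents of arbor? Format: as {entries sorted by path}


-- arbor scribe(p=/nest, c=basmi) -> created
-- arbor readout(p=/nest) -> basmi
-- arbor expunge(p=/fono/vimu) -> ToolError: not found
-- arbor relocate(s=/nest, d=/pecromos) -> ok
-- arbor survey(p=/) -> [pecromos]

Answer: {pecromos=basmi}


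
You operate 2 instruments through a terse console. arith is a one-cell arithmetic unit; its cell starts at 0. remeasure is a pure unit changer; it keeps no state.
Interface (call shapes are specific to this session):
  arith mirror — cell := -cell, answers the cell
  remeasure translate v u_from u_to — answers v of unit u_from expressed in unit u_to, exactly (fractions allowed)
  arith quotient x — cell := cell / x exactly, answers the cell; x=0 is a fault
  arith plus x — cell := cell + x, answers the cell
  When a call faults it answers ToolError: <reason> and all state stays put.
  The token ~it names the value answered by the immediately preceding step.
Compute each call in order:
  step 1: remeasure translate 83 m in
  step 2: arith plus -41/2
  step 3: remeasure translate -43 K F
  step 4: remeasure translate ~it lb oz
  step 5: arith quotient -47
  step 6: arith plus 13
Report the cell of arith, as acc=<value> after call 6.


Act: remeasure translate[v→83; u_from→m; u_to→in]
Obs: 415000/127
Act: arith plus[x→-41/2]
Obs: -41/2
Act: remeasure translate[v→-43; u_from→K; u_to→F]
Obs: -53707/100
Act: remeasure translate[v→~it; u_from→lb; u_to→oz]
Obs: -214828/25
Act: arith quotient[x→-47]
Obs: 41/94
Act: arith plus[x→13]
Obs: 1263/94

Answer: acc=1263/94


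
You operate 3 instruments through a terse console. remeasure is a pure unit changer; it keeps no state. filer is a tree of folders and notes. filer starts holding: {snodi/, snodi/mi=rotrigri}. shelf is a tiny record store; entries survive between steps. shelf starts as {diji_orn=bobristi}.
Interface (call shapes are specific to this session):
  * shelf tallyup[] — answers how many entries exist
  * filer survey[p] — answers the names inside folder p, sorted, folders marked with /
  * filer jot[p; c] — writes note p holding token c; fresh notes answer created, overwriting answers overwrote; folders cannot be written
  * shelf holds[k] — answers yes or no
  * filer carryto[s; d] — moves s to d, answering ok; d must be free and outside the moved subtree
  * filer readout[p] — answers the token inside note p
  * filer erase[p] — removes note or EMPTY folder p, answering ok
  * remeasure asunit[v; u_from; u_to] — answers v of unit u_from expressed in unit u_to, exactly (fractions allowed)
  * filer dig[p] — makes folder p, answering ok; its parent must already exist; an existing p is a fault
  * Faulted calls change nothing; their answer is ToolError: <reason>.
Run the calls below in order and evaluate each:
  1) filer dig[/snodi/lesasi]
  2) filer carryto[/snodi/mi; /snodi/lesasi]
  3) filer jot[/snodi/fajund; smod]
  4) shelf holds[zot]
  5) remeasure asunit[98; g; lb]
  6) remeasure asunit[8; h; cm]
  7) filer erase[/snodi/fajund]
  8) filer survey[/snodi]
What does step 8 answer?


Answer: [lesasi/, mi]

Derivation:
> filer dig p=/snodi/lesasi
[out] ok
> filer carryto s=/snodi/mi d=/snodi/lesasi
[out] ToolError: exists
> filer jot p=/snodi/fajund c=smod
[out] created
> shelf holds k=zot
[out] no
> remeasure asunit v=98 u_from=g u_to=lb
[out] 1400000/6479891
> remeasure asunit v=8 u_from=h u_to=cm
[out] ToolError: incompatible units
> filer erase p=/snodi/fajund
[out] ok
> filer survey p=/snodi
[out] [lesasi/, mi]


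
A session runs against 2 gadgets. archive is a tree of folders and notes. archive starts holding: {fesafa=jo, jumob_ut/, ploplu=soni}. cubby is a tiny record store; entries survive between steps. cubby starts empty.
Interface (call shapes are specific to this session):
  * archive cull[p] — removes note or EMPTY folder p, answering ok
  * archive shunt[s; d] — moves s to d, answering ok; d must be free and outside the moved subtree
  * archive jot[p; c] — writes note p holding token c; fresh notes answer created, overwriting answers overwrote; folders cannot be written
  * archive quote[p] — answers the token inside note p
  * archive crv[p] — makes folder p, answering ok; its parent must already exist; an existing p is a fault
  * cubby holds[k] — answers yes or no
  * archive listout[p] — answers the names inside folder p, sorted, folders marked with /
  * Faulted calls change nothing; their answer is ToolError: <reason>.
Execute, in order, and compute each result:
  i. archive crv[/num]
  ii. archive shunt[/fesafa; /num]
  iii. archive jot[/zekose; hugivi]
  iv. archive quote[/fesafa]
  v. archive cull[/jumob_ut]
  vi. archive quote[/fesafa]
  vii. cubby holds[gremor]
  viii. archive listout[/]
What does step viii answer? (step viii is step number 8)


// archive crv(/num) ~> ok
// archive shunt(/fesafa, /num) ~> ToolError: exists
// archive jot(/zekose, hugivi) ~> created
// archive quote(/fesafa) ~> jo
// archive cull(/jumob_ut) ~> ok
// archive quote(/fesafa) ~> jo
// cubby holds(gremor) ~> no
// archive listout(/) ~> [fesafa, num/, ploplu, zekose]

Answer: [fesafa, num/, ploplu, zekose]


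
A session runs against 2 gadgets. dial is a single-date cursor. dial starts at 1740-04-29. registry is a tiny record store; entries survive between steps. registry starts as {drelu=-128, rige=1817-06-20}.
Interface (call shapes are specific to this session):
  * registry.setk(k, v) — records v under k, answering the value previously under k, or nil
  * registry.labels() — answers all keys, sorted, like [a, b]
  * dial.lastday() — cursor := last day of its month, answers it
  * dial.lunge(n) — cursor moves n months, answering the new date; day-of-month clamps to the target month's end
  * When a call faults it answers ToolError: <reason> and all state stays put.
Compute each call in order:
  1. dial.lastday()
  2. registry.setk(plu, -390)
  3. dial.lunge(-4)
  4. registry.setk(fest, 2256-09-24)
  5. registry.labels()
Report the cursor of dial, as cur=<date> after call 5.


Answer: cur=1739-12-30

Derivation:
> lastday
= 1740-04-30
> setk k='plu' v='-390'
= nil
> lunge n='-4'
= 1739-12-30
> setk k='fest' v='2256-09-24'
= nil
> labels
= [drelu, fest, plu, rige]


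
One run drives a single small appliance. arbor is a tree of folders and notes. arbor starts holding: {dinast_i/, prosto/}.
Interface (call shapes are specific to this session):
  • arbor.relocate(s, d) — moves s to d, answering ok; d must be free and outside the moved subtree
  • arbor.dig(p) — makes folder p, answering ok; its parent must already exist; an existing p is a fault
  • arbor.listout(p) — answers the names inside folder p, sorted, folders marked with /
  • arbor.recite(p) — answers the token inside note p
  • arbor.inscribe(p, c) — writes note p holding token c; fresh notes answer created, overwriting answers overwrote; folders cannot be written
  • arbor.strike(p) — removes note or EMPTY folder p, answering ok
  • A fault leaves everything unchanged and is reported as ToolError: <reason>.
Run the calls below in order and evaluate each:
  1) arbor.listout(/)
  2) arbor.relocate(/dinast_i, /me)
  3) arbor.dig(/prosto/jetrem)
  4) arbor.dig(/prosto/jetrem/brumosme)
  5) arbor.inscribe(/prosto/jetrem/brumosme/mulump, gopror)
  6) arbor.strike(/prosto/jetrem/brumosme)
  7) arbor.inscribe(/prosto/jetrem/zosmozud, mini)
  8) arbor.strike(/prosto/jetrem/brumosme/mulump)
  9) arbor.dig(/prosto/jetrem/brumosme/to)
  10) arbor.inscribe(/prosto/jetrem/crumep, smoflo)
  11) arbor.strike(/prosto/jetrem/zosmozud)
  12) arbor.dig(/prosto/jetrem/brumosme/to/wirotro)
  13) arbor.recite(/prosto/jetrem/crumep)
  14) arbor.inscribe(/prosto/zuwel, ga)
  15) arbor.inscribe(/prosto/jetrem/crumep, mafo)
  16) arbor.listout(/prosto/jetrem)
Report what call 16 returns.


Answer: [brumosme/, crumep]

Derivation:
Step: listout[p='/']
Result: [dinast_i/, prosto/]
Step: relocate[s='/dinast_i'; d='/me']
Result: ok
Step: dig[p='/prosto/jetrem']
Result: ok
Step: dig[p='/prosto/jetrem/brumosme']
Result: ok
Step: inscribe[p='/prosto/jetrem/brumosme/mulump'; c='gopror']
Result: created
Step: strike[p='/prosto/jetrem/brumosme']
Result: ToolError: not empty
Step: inscribe[p='/prosto/jetrem/zosmozud'; c='mini']
Result: created
Step: strike[p='/prosto/jetrem/brumosme/mulump']
Result: ok
Step: dig[p='/prosto/jetrem/brumosme/to']
Result: ok
Step: inscribe[p='/prosto/jetrem/crumep'; c='smoflo']
Result: created
Step: strike[p='/prosto/jetrem/zosmozud']
Result: ok
Step: dig[p='/prosto/jetrem/brumosme/to/wirotro']
Result: ok
Step: recite[p='/prosto/jetrem/crumep']
Result: smoflo
Step: inscribe[p='/prosto/zuwel'; c='ga']
Result: created
Step: inscribe[p='/prosto/jetrem/crumep'; c='mafo']
Result: overwrote
Step: listout[p='/prosto/jetrem']
Result: [brumosme/, crumep]


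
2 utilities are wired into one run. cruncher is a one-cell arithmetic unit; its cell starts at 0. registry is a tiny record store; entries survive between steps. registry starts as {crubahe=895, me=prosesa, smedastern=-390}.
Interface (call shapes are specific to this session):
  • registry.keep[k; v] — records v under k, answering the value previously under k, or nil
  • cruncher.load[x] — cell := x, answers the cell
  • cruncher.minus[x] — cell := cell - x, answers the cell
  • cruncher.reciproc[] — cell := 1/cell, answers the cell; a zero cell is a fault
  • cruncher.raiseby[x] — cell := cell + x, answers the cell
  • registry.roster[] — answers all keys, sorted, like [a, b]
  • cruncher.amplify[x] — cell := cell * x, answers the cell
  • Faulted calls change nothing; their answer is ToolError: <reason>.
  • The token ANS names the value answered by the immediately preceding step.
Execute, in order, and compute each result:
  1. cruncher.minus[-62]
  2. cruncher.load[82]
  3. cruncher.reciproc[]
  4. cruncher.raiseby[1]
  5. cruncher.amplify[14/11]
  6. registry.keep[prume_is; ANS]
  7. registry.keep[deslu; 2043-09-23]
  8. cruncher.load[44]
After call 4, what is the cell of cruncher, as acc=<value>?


Answer: acc=83/82

Derivation:
% 1. cruncher.minus(x='-62') ~> 62
% 2. cruncher.load(x='82') ~> 82
% 3. cruncher.reciproc() ~> 1/82
% 4. cruncher.raiseby(x='1') ~> 83/82
% 5. cruncher.amplify(x='14/11') ~> 581/451
% 6. registry.keep(k='prume_is', v='ANS') ~> nil
% 7. registry.keep(k='deslu', v='2043-09-23') ~> nil
% 8. cruncher.load(x='44') ~> 44


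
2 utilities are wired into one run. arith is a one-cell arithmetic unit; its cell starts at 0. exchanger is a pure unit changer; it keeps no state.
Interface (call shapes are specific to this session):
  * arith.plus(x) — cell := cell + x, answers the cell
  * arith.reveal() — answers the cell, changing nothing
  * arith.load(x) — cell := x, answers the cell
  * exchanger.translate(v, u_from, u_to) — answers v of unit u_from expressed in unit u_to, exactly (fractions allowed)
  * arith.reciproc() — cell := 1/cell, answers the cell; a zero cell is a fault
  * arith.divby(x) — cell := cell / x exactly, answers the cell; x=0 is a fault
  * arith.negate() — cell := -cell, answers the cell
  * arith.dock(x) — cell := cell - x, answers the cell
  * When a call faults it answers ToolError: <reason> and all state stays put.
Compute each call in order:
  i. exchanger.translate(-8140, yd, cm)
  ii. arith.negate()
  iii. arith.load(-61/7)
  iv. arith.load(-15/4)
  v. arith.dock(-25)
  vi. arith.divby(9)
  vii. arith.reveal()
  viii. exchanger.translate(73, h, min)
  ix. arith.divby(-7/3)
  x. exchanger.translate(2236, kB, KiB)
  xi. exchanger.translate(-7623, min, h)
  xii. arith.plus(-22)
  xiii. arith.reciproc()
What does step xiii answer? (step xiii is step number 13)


% 1. exchanger.translate(v='-8140', u_from='yd', u_to='cm') ~> -3721608/5
% 2. arith.negate() ~> 0
% 3. arith.load(x='-61/7') ~> -61/7
% 4. arith.load(x='-15/4') ~> -15/4
% 5. arith.dock(x='-25') ~> 85/4
% 6. arith.divby(x='9') ~> 85/36
% 7. arith.reveal() ~> 85/36
% 8. exchanger.translate(v='73', u_from='h', u_to='min') ~> 4380
% 9. arith.divby(x='-7/3') ~> -85/84
% 10. exchanger.translate(v='2236', u_from='kB', u_to='KiB') ~> 69875/32
% 11. exchanger.translate(v='-7623', u_from='min', u_to='h') ~> -2541/20
% 12. arith.plus(x='-22') ~> -1933/84
% 13. arith.reciproc() ~> -84/1933

Answer: -84/1933


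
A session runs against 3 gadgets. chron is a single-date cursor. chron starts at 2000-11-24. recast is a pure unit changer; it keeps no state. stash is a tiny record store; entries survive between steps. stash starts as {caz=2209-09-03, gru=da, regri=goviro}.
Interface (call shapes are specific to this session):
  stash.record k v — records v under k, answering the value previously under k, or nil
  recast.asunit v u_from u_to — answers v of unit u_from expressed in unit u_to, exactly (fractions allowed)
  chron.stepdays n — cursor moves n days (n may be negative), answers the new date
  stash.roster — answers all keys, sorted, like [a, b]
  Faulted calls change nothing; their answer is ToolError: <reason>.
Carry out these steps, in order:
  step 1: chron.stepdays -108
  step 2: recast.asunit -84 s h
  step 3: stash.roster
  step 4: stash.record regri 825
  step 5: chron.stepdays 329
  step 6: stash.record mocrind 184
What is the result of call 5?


! 1. chron.stepdays(n=-108) == 2000-08-08
! 2. recast.asunit(v=-84, u_from=s, u_to=h) == -7/300
! 3. stash.roster() == [caz, gru, regri]
! 4. stash.record(k=regri, v=825) == goviro
! 5. chron.stepdays(n=329) == 2001-07-03
! 6. stash.record(k=mocrind, v=184) == nil

Answer: 2001-07-03


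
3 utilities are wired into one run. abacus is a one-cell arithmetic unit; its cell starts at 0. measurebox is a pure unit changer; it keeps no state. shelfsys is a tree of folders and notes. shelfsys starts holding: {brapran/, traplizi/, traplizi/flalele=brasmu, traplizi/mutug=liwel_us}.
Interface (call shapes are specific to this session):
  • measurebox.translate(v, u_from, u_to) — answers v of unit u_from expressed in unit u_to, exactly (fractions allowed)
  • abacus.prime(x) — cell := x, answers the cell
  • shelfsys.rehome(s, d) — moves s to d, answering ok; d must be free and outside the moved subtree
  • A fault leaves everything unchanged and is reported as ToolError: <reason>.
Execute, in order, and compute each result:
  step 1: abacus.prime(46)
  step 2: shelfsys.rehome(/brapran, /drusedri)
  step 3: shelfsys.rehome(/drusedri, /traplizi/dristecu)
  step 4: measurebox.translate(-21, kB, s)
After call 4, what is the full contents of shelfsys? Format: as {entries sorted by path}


Answer: {traplizi/, traplizi/dristecu/, traplizi/flalele=brasmu, traplizi/mutug=liwel_us}

Derivation:
Act: abacus.prime[46]
Obs: 46
Act: shelfsys.rehome[/brapran; /drusedri]
Obs: ok
Act: shelfsys.rehome[/drusedri; /traplizi/dristecu]
Obs: ok
Act: measurebox.translate[-21; kB; s]
Obs: ToolError: incompatible units


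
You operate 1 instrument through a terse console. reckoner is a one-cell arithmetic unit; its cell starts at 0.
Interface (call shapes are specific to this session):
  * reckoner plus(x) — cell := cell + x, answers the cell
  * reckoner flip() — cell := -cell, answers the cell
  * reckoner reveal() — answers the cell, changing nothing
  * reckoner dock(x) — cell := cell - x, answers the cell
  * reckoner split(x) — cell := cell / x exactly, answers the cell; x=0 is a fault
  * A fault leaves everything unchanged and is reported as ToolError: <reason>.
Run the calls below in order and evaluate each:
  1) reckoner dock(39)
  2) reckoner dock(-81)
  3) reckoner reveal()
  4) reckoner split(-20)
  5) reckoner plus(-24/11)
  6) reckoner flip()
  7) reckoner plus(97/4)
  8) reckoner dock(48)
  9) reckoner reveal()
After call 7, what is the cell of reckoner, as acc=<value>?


Answer: acc=6277/220

Derivation:
>> reckoner dock(39)
<< -39
>> reckoner dock(-81)
<< 42
>> reckoner reveal()
<< 42
>> reckoner split(-20)
<< -21/10
>> reckoner plus(-24/11)
<< -471/110
>> reckoner flip()
<< 471/110
>> reckoner plus(97/4)
<< 6277/220
>> reckoner dock(48)
<< -4283/220
>> reckoner reveal()
<< -4283/220


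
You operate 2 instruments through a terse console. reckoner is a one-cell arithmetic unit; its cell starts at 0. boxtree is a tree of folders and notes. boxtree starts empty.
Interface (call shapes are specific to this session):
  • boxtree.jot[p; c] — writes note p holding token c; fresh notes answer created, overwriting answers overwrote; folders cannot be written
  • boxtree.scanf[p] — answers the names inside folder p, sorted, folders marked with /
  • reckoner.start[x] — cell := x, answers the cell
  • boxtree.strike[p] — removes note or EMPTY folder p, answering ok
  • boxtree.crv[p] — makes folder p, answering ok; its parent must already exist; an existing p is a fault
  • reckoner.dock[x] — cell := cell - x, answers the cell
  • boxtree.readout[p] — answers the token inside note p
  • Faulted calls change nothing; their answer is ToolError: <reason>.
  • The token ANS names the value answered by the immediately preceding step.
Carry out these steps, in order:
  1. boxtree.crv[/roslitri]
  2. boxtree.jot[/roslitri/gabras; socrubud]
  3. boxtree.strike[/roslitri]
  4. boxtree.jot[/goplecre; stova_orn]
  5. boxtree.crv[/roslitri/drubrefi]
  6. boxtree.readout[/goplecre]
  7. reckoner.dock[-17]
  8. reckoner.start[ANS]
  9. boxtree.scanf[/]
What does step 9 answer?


! boxtree.crv(p: /roslitri) -> ok
! boxtree.jot(p: /roslitri/gabras, c: socrubud) -> created
! boxtree.strike(p: /roslitri) -> ToolError: not empty
! boxtree.jot(p: /goplecre, c: stova_orn) -> created
! boxtree.crv(p: /roslitri/drubrefi) -> ok
! boxtree.readout(p: /goplecre) -> stova_orn
! reckoner.dock(x: -17) -> 17
! reckoner.start(x: ANS) -> 17
! boxtree.scanf(p: /) -> [goplecre, roslitri/]

Answer: [goplecre, roslitri/]


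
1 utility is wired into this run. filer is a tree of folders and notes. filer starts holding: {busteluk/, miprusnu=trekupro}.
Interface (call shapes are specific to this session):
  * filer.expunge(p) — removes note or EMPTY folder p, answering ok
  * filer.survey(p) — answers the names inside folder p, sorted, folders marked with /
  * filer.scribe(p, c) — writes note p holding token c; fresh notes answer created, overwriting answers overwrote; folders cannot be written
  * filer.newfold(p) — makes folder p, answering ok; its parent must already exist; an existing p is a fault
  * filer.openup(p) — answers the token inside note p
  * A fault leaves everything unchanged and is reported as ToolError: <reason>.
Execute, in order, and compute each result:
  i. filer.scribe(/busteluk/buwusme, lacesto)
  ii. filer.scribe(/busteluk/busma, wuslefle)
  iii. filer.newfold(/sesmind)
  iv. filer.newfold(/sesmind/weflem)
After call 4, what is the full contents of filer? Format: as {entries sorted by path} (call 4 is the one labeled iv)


Answer: {busteluk/, busteluk/busma=wuslefle, busteluk/buwusme=lacesto, miprusnu=trekupro, sesmind/, sesmind/weflem/}

Derivation:
==> filer.scribe(p=/busteluk/buwusme, c=lacesto)
<== created
==> filer.scribe(p=/busteluk/busma, c=wuslefle)
<== created
==> filer.newfold(p=/sesmind)
<== ok
==> filer.newfold(p=/sesmind/weflem)
<== ok


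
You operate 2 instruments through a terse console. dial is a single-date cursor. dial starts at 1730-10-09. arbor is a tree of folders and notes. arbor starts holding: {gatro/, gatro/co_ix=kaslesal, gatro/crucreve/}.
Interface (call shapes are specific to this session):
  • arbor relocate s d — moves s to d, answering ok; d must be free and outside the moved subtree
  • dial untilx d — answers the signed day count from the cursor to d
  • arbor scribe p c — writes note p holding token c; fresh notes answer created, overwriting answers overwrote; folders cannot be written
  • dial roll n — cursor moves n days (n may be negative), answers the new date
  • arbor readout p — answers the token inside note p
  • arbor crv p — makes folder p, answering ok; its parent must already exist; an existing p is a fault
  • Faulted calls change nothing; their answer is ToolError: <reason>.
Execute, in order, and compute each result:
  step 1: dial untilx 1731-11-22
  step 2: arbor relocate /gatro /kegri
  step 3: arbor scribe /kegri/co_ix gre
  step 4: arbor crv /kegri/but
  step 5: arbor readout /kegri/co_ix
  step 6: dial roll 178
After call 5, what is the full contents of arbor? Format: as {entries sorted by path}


$ dial untilx d→1731-11-22
  409
$ arbor relocate s→/gatro d→/kegri
  ok
$ arbor scribe p→/kegri/co_ix c→gre
  overwrote
$ arbor crv p→/kegri/but
  ok
$ arbor readout p→/kegri/co_ix
  gre
$ dial roll n→178
  1731-04-05

Answer: {kegri/, kegri/but/, kegri/co_ix=gre, kegri/crucreve/}


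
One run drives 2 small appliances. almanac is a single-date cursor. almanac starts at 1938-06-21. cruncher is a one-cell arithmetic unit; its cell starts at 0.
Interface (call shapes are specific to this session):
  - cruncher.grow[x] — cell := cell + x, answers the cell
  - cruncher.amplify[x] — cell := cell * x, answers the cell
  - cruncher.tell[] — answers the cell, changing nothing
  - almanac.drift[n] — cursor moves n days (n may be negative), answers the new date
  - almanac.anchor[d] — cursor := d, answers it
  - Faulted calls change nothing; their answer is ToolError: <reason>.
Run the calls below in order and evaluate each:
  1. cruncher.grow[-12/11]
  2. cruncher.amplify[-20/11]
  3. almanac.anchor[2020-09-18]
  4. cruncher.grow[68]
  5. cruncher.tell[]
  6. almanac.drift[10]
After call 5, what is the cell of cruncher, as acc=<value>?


Answer: acc=8468/121

Derivation:
==> grow(x=-12/11)
<== -12/11
==> amplify(x=-20/11)
<== 240/121
==> anchor(d=2020-09-18)
<== 2020-09-18
==> grow(x=68)
<== 8468/121
==> tell()
<== 8468/121
==> drift(n=10)
<== 2020-09-28


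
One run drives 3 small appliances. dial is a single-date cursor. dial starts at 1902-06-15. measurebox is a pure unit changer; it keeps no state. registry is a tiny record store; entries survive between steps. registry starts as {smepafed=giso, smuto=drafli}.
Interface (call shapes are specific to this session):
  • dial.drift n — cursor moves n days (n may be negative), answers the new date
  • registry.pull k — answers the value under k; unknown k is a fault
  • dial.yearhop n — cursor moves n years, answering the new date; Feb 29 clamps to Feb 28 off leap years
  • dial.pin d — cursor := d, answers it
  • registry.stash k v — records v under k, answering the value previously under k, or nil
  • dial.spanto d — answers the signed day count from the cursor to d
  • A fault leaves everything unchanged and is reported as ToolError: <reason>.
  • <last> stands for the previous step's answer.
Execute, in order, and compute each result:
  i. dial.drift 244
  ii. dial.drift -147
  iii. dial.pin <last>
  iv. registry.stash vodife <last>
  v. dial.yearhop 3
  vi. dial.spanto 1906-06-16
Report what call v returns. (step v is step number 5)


==> dial.drift(n=244)
<== 1903-02-14
==> dial.drift(n=-147)
<== 1902-09-20
==> dial.pin(d=<last>)
<== 1902-09-20
==> registry.stash(k=vodife, v=<last>)
<== nil
==> dial.yearhop(n=3)
<== 1905-09-20
==> dial.spanto(d=1906-06-16)
<== 269

Answer: 1905-09-20


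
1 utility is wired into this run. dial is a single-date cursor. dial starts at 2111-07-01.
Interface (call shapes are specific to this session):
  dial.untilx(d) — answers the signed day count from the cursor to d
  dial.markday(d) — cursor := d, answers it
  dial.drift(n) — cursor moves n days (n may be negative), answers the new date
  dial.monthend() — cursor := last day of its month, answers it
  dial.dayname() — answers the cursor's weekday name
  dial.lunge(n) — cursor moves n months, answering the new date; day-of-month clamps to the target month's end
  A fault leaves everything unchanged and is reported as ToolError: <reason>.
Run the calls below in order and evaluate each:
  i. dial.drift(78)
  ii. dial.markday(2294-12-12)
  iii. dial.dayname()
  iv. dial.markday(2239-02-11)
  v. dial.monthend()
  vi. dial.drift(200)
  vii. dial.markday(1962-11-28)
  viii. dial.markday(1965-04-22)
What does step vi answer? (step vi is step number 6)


Answer: 2239-09-16

Derivation:
[in] dial.drift n=78
  2111-09-17
[in] dial.markday d=2294-12-12
  2294-12-12
[in] dial.dayname
  Wednesday
[in] dial.markday d=2239-02-11
  2239-02-11
[in] dial.monthend
  2239-02-28
[in] dial.drift n=200
  2239-09-16
[in] dial.markday d=1962-11-28
  1962-11-28
[in] dial.markday d=1965-04-22
  1965-04-22


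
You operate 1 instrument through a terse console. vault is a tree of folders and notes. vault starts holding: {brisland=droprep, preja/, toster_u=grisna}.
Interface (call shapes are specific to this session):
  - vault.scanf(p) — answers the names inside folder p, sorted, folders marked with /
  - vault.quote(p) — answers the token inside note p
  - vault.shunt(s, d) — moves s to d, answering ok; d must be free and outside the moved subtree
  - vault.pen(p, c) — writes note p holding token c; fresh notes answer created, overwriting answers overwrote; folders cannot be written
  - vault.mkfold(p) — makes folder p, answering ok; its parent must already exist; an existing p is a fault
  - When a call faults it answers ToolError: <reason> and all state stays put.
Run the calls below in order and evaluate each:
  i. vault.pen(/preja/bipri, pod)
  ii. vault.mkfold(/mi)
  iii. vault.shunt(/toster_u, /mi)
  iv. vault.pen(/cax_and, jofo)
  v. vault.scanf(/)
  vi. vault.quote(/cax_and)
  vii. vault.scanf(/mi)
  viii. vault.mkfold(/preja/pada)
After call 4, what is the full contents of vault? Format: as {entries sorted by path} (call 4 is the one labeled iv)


Do: vault.pen[p→/preja/bipri; c→pod]
See: created
Do: vault.mkfold[p→/mi]
See: ok
Do: vault.shunt[s→/toster_u; d→/mi]
See: ToolError: exists
Do: vault.pen[p→/cax_and; c→jofo]
See: created
Do: vault.scanf[p→/]
See: [brisland, cax_and, mi/, preja/, toster_u]
Do: vault.quote[p→/cax_and]
See: jofo
Do: vault.scanf[p→/mi]
See: []
Do: vault.mkfold[p→/preja/pada]
See: ok

Answer: {brisland=droprep, cax_and=jofo, mi/, preja/, preja/bipri=pod, toster_u=grisna}


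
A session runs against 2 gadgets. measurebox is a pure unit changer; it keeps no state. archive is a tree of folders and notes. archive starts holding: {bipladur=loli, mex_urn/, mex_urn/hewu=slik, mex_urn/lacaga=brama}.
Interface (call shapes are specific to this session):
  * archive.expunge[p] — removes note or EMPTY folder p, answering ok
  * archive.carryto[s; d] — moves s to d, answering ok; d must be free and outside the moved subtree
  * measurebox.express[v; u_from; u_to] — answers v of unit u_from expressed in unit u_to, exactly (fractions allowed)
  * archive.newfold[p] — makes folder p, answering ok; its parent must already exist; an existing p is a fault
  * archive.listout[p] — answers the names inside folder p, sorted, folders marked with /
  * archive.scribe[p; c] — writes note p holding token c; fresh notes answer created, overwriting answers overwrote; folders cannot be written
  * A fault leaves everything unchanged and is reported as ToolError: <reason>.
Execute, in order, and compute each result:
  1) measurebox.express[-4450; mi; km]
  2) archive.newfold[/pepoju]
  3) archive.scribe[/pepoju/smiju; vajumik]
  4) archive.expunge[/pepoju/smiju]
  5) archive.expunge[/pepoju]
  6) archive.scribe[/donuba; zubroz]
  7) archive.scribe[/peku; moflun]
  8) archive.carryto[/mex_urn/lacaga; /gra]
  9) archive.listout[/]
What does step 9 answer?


Answer: [bipladur, donuba, gra, mex_urn/, peku]

Derivation:
> measurebox.express -4450 mi km
:: -4475988/625
> archive.newfold /pepoju
:: ok
> archive.scribe /pepoju/smiju vajumik
:: created
> archive.expunge /pepoju/smiju
:: ok
> archive.expunge /pepoju
:: ok
> archive.scribe /donuba zubroz
:: created
> archive.scribe /peku moflun
:: created
> archive.carryto /mex_urn/lacaga /gra
:: ok
> archive.listout /
:: [bipladur, donuba, gra, mex_urn/, peku]


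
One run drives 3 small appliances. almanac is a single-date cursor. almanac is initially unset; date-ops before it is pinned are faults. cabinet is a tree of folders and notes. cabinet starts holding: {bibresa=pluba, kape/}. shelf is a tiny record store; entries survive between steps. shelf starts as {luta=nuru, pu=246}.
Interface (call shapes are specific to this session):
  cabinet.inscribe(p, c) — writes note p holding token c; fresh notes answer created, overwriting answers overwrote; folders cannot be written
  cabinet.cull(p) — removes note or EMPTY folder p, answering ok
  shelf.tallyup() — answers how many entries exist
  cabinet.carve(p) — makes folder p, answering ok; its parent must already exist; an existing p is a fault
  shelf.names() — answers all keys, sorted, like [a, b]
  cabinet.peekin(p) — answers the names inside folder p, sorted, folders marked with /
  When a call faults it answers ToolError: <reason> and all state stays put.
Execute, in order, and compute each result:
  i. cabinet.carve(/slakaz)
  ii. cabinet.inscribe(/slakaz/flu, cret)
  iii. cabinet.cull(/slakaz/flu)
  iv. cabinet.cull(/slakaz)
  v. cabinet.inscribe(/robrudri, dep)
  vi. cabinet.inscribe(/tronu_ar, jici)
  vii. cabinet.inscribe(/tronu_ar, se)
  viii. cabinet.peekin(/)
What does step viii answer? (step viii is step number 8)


→ carve(/slakaz)
← ok
→ inscribe(/slakaz/flu, cret)
← created
→ cull(/slakaz/flu)
← ok
→ cull(/slakaz)
← ok
→ inscribe(/robrudri, dep)
← created
→ inscribe(/tronu_ar, jici)
← created
→ inscribe(/tronu_ar, se)
← overwrote
→ peekin(/)
← [bibresa, kape/, robrudri, tronu_ar]

Answer: [bibresa, kape/, robrudri, tronu_ar]
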